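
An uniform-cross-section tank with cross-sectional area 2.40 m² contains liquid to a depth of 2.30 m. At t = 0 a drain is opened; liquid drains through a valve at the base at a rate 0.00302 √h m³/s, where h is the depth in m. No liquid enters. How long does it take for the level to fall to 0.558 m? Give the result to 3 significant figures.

Volume balance on the tank: A dh/dt = −0.00302 √h.
∫ h^(−1/2) dh = −(0.00302/A) ∫ dt, giving 2√h = 2√h₀ − (0.00302/A) t.
t = 2A(√h₀ − √h)/0.00302 = 2·2.40·(√2.30 − √0.558)/0.00302
  = 4.8000 × (1.5166 − 0.74699) / 0.00302 = 1223.2 s.

1220 s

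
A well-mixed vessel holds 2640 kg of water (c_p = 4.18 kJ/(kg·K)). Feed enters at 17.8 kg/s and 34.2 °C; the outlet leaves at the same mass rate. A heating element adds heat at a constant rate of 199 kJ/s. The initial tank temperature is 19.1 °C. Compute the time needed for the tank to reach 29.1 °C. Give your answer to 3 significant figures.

M c_p dT/dt = ṁ c_p (T_in − T) + Q̇.
τ = M/ṁ = 148.31 s; T_ss = T_in + Q̇/(ṁ c_p) = 36.875 °C.
T(t) = T_ss + (T₀ − T_ss) e^(−t/τ). Set T = 29.1:
e^(−t/τ) = (29.1 − 36.875)/(19.1 − 36.875) = 0.43740
t = −148.31 · ln(0.43740) = 122.64 s.

123 s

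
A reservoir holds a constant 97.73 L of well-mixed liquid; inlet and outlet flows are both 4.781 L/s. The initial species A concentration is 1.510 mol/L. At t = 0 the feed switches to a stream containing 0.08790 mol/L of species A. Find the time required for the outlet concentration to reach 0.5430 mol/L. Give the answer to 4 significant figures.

23.29 s

Species balance on the tank: V dC/dt = Q(C_in − C), so τ = V/Q = 20.4413 s.
C(t) = C_in + (C₀ − C_in) e^(−t/τ). Set C = 0.5430 and solve for t:
e^(−t/τ) = (C − C_in)/(C₀ − C_in) = (0.5430 − 0.08790)/(1.510 − 0.08790) = 0.320020
t = −τ ln(…) = 20.4413 × 1.13937 = 23.2903 s.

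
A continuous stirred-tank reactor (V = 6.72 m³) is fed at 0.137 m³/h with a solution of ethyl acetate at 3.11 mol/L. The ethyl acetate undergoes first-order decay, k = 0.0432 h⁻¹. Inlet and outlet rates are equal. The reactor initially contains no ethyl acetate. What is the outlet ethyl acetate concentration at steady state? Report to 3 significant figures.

0.997 mol/L

Species balance: V dC/dt = Q C_in − Q C − k V C.
At steady state: 0 = Q C_in − (Q + kV) C_ss, so C_ss = Q C_in/(Q + kV).
C_ss = 0.137·3.11/(0.137 + 0.0432·6.72) = 0.42607/0.42730 = 0.99711 mol/L.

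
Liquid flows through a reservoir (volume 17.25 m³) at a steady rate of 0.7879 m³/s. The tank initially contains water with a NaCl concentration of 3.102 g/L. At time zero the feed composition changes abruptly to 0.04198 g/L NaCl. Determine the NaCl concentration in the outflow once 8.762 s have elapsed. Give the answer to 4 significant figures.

2.093 g/L

Mass balance on the solute (V constant): V dC/dt = Q(C_in − C).
Time constant τ = V/Q = 17.25/0.7879 = 21.8936 s.
This is linear first-order; C(t) = C_in + (C₀ − C_in) e^(−t/τ).
C(8.762) = 0.04198 + (3.102 − 0.04198)·e^(−8.762/21.8936) = 0.04198 + (3.06002)·0.670181 = 2.09275 g/L.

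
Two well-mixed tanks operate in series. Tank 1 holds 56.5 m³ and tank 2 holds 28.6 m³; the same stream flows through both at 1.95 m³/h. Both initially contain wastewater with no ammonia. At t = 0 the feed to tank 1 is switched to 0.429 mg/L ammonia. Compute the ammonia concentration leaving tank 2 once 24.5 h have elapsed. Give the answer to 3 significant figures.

Each tank obeys Vᵢ dCᵢ/dt = Q(Cᵢ₋₁ − Cᵢ), so τᵢ = Vᵢ/Q.
τ₁ = 56.5/1.95 = 28.974 h; τ₂ = 28.6/1.95 = 14.667 h.
Solving the cascade with C₁(0)=C₂(0)=0 gives C₂(t) = C_in[1 − (τ₁ e^(−t/τ₁) − τ₂ e^(−t/τ₂))/(τ₁ − τ₂)].
At t = 24.5: e^(−t/τ₁) = 0.42931, e^(−t/τ₂) = 0.18816.
C₂ = 0.429·[1 − (28.974·0.42931 − 14.667·0.18816)/(14.308)] = 0.429·0.32349 = 0.13878 mg/L.

0.139 mg/L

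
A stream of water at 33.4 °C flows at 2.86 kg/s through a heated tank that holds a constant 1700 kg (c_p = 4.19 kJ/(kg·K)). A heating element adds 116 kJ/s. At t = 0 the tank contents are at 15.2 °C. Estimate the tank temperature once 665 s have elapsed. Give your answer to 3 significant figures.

First-law balance (no shaft work): M c_p dT/dt = ṁ c_p (T_in − T) + 116.
Rearrange: dT/dt = (T_ss − T)/τ with τ = M/ṁ = 594.41 s and T_ss = T_in + Q̇/(ṁ c_p) = 43.080 °C.
Integrating: T(t) = T_ss + (T₀ − T_ss) e^(−t/τ).
T(665) = 43.080 + (-27.880)·e^(−665/594.41) = 43.080 + (-27.880)·0.32668 = 33.972 °C.

34.0 °C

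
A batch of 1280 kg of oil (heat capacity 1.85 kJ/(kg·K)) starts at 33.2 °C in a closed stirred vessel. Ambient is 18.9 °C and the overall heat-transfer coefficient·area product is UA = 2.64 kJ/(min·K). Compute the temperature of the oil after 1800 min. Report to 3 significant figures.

M c_p dT/dt = −UA(T − T_amb).
dT/dt = (T_ss − T)/τ with T_ss = T_amb = 18.900 °C, τ = M c_p/UA = 1280·1.85/2.64 = 896.97 min.
This is linear first-order; T(t) = T_ss + (T₀ − T_ss) e^(−t/τ).
T(1800) = 18.900 + (14.300)·0.13442 = 20.822 °C.

20.8 °C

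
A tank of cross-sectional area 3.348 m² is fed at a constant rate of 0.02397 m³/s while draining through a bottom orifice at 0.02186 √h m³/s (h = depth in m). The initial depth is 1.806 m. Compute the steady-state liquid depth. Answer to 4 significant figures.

1.202 m

Level balance: A dh/dt = 0.02397 − 0.02186 √h. Setting dh/dt = 0:
Q_in = 0.02186 √h_ss ⇒ √h_ss = 0.02397/0.02186 = 1.09652.
h_ss = 1.09652² = 1.20236 m. (Since h₀ = 1.806 m > h_ss, the level will fall toward this value.)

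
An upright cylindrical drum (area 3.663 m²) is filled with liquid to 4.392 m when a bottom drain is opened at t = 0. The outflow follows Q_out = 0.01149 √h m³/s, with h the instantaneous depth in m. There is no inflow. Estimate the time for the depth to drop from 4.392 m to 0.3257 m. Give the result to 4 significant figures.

With no inflow, A dh/dt = −0.01149 √h.
This is separable: 2 d(√h)/dt = −0.01149/A, so √h = √h₀ − (0.01149/(2A)) t.
t = 2A(√h₀ − √h)/0.01149 = 2·3.663·(√4.392 − √0.3257)/0.01149
  = 7.32600 × (2.09571 − 0.570701) / 0.01149 = 972.342 s.

972.3 s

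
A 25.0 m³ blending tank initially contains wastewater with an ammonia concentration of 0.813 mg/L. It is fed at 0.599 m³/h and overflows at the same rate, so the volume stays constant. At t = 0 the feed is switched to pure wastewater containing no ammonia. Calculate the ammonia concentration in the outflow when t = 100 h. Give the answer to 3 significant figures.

Unsteady species balance (constant V, well mixed): V dC/dt = Q(C_in − C).
Time constant τ = V/Q = 25.0/0.599 = 41.736 h.
Integrating: C(t) = C_in + (C₀ − C_in) e^(−t/τ).
C(100) = 0 + (0.813 − 0)·e^(−100/41.736) = 0 + (0.81300)·0.091082 = 0.074049 mg/L.

0.0740 mg/L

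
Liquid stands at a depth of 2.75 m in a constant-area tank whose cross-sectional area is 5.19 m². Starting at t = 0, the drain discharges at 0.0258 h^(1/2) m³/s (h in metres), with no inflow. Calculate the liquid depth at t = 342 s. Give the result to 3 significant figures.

Accumulation of liquid (constant cross-section A): A dh/dt = −0.0258 √h.
Separate and integrate: 2(√h − √h₀) = −(0.0258/A) t.
√h = √2.75 − 0.0258·342/(2·5.19) = 1.6583 − 0.85006 = 0.80825.
h = 0.80825² = 0.65328 m.

0.653 m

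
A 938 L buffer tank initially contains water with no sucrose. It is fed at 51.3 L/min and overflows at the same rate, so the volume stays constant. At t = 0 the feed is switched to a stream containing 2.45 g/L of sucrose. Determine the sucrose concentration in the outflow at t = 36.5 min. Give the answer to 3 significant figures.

Species balance on the tank: V dC/dt = Q(C_in − C).
So dC/dt = (C_in − C)/τ with τ = V/Q = 938/51.3 = 18.285 min.
Solution: C(t) = C_in + (C₀ − C_in) e^(−t/τ).
C(36.5) = 2.45 + (0 − 2.45)·e^(−36.5/18.285) = 2.45 + (-2.4500)·0.13585 = 2.1172 g/L.

2.12 g/L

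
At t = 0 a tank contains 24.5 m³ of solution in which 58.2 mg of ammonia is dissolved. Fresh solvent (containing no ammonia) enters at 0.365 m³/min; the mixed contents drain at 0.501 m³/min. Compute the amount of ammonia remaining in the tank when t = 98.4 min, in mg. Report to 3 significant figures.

3.17 mg

Total volume: dV/dt = Q_in − Q_out = -0.13600 m³/min, so V(t) = 24.5 − 0.13600 t and V(98.4) = 11.118 m³.
Solute balance: dm/dt = 0 − Q_out C = −Q_out m/V(t).
Separate: dm/m = −Q_out dt/V(t) ⇒ ln(m/m₀) = −(Q_out/(Q_in−Q_out)) ln(V/V₀).
m = m₀ (V₀/V)^(Q_out/(Q_in−Q_out)) = 58.2 × (24.5/11.118)^(-3.6838) = 3.1681 mg.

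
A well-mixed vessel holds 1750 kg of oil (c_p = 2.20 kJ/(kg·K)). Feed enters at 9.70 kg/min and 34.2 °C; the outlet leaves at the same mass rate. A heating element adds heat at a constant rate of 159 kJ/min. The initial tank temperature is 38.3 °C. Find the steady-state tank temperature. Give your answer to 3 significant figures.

M c_p dT/dt = ṁ c_p (T_in − T) + Q̇.
At steady state dT/dt = 0 ⇒ T_ss = T_in + Q̇/(ṁ c_p) = 34.2 + 159/(9.70·2.20) = 41.651 °C.

41.7 °C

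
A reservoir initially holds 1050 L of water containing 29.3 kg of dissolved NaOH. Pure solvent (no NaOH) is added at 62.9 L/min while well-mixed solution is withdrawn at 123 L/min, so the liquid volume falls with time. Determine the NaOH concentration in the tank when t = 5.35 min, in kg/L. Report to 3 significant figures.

0.0190 kg/L

Total volume: dV/dt = Q_in − Q_out = -60.100 L/min, so V(t) = 1050 − 60.100 t and V(5.35) = 728.47 L.
Species balance (pure solvent in): dm/dt = −Q_out · m/V(t).
dm/m = −Q_out dt/(V₀ − 60.100 t); integrating gives ln(m/m₀) = −(Q_out/(Q_in−Q_out)) ln(V/V₀).
m = m₀ (V₀/V)^(Q_out/(Q_in−Q_out)) = 29.3 × (1050/728.47)^(-2.0466) = 13.865 kg.
C = m/V = 13.865/728.47 = 0.019033 kg/L.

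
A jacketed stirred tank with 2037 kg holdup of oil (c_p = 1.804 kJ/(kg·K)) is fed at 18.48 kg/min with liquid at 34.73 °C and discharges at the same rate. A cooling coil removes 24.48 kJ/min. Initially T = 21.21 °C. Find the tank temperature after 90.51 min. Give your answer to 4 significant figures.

28.37 °C

Energy balance: M c_p dT/dt = ṁ c_p (T_in − T) − 24.48.
τ = M/ṁ = 110.227 min; T_ss = T_in − Q̇/(ṁ c_p) = 34.73 − 24.48/(18.48·1.804) = 33.9957 °C.
Integrating: T(t) = T_ss + (T₀ − T_ss) e^(−t/τ).
T(90.51) = 33.9957 + (-12.7857)·e^(−90.51/110.227) = 33.9957 + (-12.7857)·0.439938 = 28.3708 °C.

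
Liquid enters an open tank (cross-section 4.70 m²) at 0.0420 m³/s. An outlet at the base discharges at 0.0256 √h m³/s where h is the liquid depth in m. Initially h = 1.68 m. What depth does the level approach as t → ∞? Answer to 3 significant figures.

A dh/dt = Q_in − 0.0256 √h. Steady state requires inflow = outflow:
Q_in = 0.0256 √h_ss ⇒ √h_ss = 0.0420/0.0256 = 1.6406.
h_ss = 1.6406² = 2.6917 m. (Since h₀ = 1.68 m < h_ss, the level will rise toward this value.)

2.69 m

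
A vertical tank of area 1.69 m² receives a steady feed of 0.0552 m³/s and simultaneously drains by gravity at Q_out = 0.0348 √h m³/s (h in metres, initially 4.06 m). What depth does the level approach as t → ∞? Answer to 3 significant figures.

A dh/dt = Q_in − 0.0348 √h. Steady state requires inflow = outflow:
Q_in = 0.0348 √h_ss ⇒ √h_ss = 0.0552/0.0348 = 1.5862.
h_ss = 1.5862² = 2.5161 m. (Since h₀ = 4.06 m > h_ss, the level will fall toward this value.)

2.52 m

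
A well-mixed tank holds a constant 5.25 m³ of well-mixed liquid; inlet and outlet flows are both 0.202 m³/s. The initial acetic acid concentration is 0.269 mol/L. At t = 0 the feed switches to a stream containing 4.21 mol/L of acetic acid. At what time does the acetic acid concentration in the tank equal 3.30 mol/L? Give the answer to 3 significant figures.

Species balance: V dC/dt = Q(C_in − C) ⇒ τ = V/Q = 25.990 s.
C(t) = C_in + (C₀ − C_in) e^(−t/τ). Set C = 3.30 and solve for t:
e^(−t/τ) = (C − C_in)/(C₀ − C_in) = (3.30 − 4.21)/(0.269 − 4.21) = 0.23091
t = −τ ln(…) = 25.990 × 1.4657 = 38.095 s.

38.1 s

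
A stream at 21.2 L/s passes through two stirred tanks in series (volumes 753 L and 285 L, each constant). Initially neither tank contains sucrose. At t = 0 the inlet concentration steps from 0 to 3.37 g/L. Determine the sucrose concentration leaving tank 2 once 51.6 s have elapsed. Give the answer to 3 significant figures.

2.15 g/L

Time constants: τᵢ = Vᵢ/Q for each well-mixed tank.
τ₁ = 753/21.2 = 35.519 s; τ₂ = 285/21.2 = 13.443 s.
Solving the cascade with C₁(0)=C₂(0)=0 gives C₂(t) = C_in[1 − (τ₁ e^(−t/τ₁) − τ₂ e^(−t/τ₂))/(τ₁ − τ₂)].
At t = 51.6: e^(−t/τ₁) = 0.23393, e^(−t/τ₂) = 0.021530.
C₂ = 3.37·[1 − (35.519·0.23393 − 13.443·0.021530)/(22.075)] = 3.37·0.63673 = 2.1458 g/L.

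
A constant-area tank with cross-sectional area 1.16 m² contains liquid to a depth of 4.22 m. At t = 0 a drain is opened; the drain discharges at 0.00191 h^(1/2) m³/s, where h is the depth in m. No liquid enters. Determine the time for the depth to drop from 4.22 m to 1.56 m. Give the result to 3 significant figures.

A dh/dt = −Q_out = −0.00191 √h.
This is separable: 2 d(√h)/dt = −0.00191/A, so √h = √h₀ − (0.00191/(2A)) t.
t = 2A(√h₀ − √h)/0.00191 = 2·1.16·(√4.22 − √1.56)/0.00191
  = 2.3200 × (2.0543 − 1.2490) / 0.00191 = 978.12 s.

978 s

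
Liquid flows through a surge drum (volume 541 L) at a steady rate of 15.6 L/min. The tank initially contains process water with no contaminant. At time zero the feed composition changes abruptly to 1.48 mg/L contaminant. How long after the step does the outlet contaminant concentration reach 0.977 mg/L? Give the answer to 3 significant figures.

37.4 min

Transient balance on the dissolved component: V dC/dt = Q(C_in − C), so τ = V/Q = 34.679 min.
C(t) = C_in + (C₀ − C_in) e^(−t/τ). Set C = 0.977 and solve for t:
e^(−t/τ) = (C − C_in)/(C₀ − C_in) = (0.977 − 1.48)/(0 − 1.48) = 0.33986
t = −τ ln(…) = 34.679 × 1.0792 = 37.426 min.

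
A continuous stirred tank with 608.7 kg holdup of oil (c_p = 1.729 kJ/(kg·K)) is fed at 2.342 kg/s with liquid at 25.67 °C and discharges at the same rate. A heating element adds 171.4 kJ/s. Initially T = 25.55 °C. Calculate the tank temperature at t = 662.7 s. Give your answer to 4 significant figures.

M c_p dT/dt = ṁ c_p (T_in − T) + Q̇.
Rearrange: dT/dt = (T_ss − T)/τ with τ = M/ṁ = 259.906 s and T_ss = T_in + Q̇/(ṁ c_p) = 67.9981 °C.
Integrating: T(t) = T_ss + (T₀ − T_ss) e^(−t/τ).
T(662.7) = 67.9981 + (-42.4481)·e^(−662.7/259.906) = 67.9981 + (-42.4481)·0.0780998 = 64.6829 °C.

64.68 °C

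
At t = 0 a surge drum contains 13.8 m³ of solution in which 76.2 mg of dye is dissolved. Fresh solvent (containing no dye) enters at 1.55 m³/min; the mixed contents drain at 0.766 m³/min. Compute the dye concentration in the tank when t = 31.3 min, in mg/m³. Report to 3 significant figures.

Let m(t) be the amount of dye. Volume: V(t) = V₀ + (Q_in − Q_out) t = 13.8 + 0.78400 t; V(31.3) = 38.339 m³.
Species balance (pure solvent in): dm/dt = −Q_out · m/V(t).
dm/m = −Q_out dt/(V₀ + 0.78400 t); integrating gives ln(m/m₀) = −(Q_out/(Q_in−Q_out)) ln(V/V₀).
m = m₀ (V₀/V)^(Q_out/(Q_in−Q_out)) = 76.2 × (13.8/38.339)^(0.97704) = 28.079 mg.
C = m/V = 28.079/38.339 = 0.73238 mg/m³.

0.732 mg/m³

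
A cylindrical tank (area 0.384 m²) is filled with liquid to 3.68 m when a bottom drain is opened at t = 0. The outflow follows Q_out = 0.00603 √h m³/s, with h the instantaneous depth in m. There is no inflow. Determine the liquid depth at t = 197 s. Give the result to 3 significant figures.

0.138 m

With no inflow, A dh/dt = −0.00603 √h.
Separate and integrate: 2(√h − √h₀) = −(0.00603/A) t.
√h = √3.68 − 0.00603·197/(2·0.384) = 1.9183 − 1.5468 = 0.37157.
h = 0.37157² = 0.13807 m.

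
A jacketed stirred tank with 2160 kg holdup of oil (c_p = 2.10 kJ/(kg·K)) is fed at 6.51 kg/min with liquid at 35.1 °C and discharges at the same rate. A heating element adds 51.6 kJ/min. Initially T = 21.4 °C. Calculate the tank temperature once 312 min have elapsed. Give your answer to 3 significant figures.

32.1 °C

M c_p dT/dt = ṁ c_p (T_in − T) + Q̇.
Rearrange: dT/dt = (T_ss − T)/τ with τ = M/ṁ = 331.80 min and T_ss = T_in + Q̇/(ṁ c_p) = 38.874 °C.
Solution: T(t) = T_ss + (T₀ − T_ss) e^(−t/τ).
T(312) = 38.874 + (-17.474)·e^(−312/331.80) = 38.874 + (-17.474)·0.39050 = 32.051 °C.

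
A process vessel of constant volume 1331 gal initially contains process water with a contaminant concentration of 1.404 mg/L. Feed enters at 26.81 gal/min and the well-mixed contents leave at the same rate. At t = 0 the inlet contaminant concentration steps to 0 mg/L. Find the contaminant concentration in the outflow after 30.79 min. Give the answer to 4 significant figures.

0.7551 mg/L

Accumulation = in − out for the solute gives V dC/dt = Q(C_in − C).
Rewrite as dC/dt + C/τ = C_in/τ, τ = V/Q = 49.6457 min.
C approaches C_in exponentially: C(t) = C_in + (C₀ − C_in) e^(−t/τ).
C(30.79) = 0 + (1.404 − 0)·e^(−30.79/49.6457) = 0 + (1.40400)·0.537839 = 0.755127 mg/L.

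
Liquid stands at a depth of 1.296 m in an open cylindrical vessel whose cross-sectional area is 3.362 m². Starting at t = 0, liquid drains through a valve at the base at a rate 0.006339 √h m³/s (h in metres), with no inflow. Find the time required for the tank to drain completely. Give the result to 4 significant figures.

A dh/dt = −Q_out = −0.006339 √h.
This is separable: 2 d(√h)/dt = −0.006339/A, so √h = √h₀ − (0.006339/(2A)) t.
Set h = 0: 2√h₀ = (0.006339/A) t_empty ⇒ t_empty = 2A√h₀/0.006339.
t_empty = 2·3.362·√1.296/0.006339 = 6.72400·1.13842/0.006339 = 1207.56 s.

1208 s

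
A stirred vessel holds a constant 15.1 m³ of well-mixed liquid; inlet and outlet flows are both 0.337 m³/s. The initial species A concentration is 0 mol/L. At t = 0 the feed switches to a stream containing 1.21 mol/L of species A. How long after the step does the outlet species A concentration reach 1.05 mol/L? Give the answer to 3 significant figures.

90.7 s

Unsteady species balance (constant V, well mixed): V dC/dt = Q(C_in − C), so τ = V/Q = 44.807 s.
C(t) = C_in + (C₀ − C_in) e^(−t/τ). Set C = 1.05 and solve for t:
e^(−t/τ) = (C − C_in)/(C₀ − C_in) = (1.05 − 1.21)/(0 − 1.21) = 0.13223
t = −τ ln(…) = 44.807 × 2.0232 = 90.654 s.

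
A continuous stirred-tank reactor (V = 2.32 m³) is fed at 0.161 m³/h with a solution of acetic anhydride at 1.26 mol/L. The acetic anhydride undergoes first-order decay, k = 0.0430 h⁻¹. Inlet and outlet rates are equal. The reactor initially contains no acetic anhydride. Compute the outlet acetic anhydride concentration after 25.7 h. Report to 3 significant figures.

V dC/dt = Q(C_in − C) − k V C.
This is linear with rate a = Q/V + k = 0.11240 h⁻¹.
C_ss = Q C_in/(Q + kV) = 0.77796 mol/L; C(t) = C_ss + (C₀ − C_ss) e^(−a t).
C(25.7) = 0.77796 + (-0.77796)·e^(−0.11240·25.7) = 0.77796 + (-0.77796)·0.055655 = 0.73466 mol/L.

0.735 mol/L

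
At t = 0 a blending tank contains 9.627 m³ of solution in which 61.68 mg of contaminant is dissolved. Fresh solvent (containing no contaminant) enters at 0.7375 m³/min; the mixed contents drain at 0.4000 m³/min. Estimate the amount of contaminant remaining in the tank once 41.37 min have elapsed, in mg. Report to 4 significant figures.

21.32 mg

Total volume: dV/dt = Q_in − Q_out = 0.337500 m³/min, so V(t) = 9.627 + 0.337500 t and V(41.37) = 23.5894 m³.
Solute balance: dm/dt = 0 − Q_out C = −Q_out m/V(t).
dm/m = −Q_out dt/(V₀ + 0.337500 t); integrating gives ln(m/m₀) = −(Q_out/(Q_in−Q_out)) ln(V/V₀).
m = m₀ (V₀/V)^(Q_out/(Q_in−Q_out)) = 61.68 × (9.627/23.5894)^(1.18519) = 21.3226 mg.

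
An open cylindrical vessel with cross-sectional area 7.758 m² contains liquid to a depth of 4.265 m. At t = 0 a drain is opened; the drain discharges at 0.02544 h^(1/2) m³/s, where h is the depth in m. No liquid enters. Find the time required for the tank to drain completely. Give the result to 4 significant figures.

1260 s

With no inflow, A dh/dt = −0.02544 √h.
∫ h^(−1/2) dh = −(0.02544/A) ∫ dt, giving 2√h = 2√h₀ − (0.02544/A) t.
Set h = 0: 2√h₀ = (0.02544/A) t_empty ⇒ t_empty = 2A√h₀/0.02544.
t_empty = 2·7.758·√4.265/0.02544 = 15.5160·2.06519/0.02544 = 1259.57 s.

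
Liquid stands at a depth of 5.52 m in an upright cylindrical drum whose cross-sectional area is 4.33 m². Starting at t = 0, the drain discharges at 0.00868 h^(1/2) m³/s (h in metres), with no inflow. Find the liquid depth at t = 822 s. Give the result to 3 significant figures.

2.33 m

A dh/dt = −Q_out = −0.00868 √h.
Separate and integrate: 2(√h − √h₀) = −(0.00868/A) t.
√h = √5.52 − 0.00868·822/(2·4.33) = 2.3495 − 0.82390 = 1.5256.
h = 1.5256² = 2.3274 m.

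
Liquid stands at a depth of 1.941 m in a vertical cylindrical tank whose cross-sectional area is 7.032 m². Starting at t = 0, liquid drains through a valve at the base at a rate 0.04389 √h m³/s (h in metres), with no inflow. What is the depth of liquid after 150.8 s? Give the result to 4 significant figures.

Volume balance on the tank: A dh/dt = −0.04389 √h.
This is separable: 2 d(√h)/dt = −0.04389/A, so √h = √h₀ − (0.04389/(2A)) t.
√h = √1.941 − 0.04389·150.8/(2·7.032) = 1.39320 − 0.470607 = 0.922591.
h = 0.922591² = 0.851174 m.

0.8512 m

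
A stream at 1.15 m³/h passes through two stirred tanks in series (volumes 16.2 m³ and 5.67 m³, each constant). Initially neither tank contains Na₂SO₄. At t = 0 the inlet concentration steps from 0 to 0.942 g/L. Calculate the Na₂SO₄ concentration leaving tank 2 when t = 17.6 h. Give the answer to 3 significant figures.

0.541 g/L

Time constants: τᵢ = Vᵢ/Q for each well-mixed tank.
τ₁ = 16.2/1.15 = 14.087 h; τ₂ = 5.67/1.15 = 4.9304 h.
Solving the cascade with C₁(0)=C₂(0)=0 gives C₂(t) = C_in[1 − (τ₁ e^(−t/τ₁) − τ₂ e^(−t/τ₂))/(τ₁ − τ₂)].
At t = 17.6: e^(−t/τ₁) = 0.28668, e^(−t/τ₂) = 0.028165.
C₂ = 0.942·[1 − (14.087·0.28668 − 4.9304·0.028165)/(9.1565)] = 0.942·0.57412 = 0.54082 g/L.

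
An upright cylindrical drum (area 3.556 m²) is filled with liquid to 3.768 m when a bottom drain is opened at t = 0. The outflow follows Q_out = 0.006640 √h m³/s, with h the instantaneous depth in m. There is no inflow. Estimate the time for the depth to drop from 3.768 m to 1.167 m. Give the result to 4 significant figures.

922.0 s

With no inflow, A dh/dt = −0.006640 √h.
This is separable: 2 d(√h)/dt = −0.006640/A, so √h = √h₀ − (0.006640/(2A)) t.
t = 2A(√h₀ − √h)/0.006640 = 2·3.556·(√3.768 − √1.167)/0.006640
  = 7.11200 × (1.94113 − 1.08028) / 0.006640 = 922.049 s.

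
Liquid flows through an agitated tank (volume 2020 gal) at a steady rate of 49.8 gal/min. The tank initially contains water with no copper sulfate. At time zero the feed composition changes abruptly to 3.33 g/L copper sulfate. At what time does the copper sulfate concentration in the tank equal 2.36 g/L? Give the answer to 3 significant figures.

50.0 min

Transient balance on the dissolved component: V dC/dt = Q(C_in − C), so τ = V/Q = 40.562 min.
C(t) = C_in + (C₀ − C_in) e^(−t/τ). Set C = 2.36 and solve for t:
e^(−t/τ) = (C − C_in)/(C₀ − C_in) = (2.36 − 3.33)/(0 − 3.33) = 0.29129
t = −τ ln(…) = 40.562 × 1.2334 = 50.031 min.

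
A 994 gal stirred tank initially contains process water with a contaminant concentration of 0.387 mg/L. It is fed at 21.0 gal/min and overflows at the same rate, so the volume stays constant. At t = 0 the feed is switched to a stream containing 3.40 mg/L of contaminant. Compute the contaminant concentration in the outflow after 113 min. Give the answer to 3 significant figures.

3.12 mg/L

Mass balance on the solute (V constant): V dC/dt = Q(C_in − C).
So dC/dt = (C_in − C)/τ with τ = V/Q = 994/21.0 = 47.333 min.
Solution: C(t) = C_in + (C₀ − C_in) e^(−t/τ).
C(113) = 3.40 + (0.387 − 3.40)·e^(−113/47.333) = 3.40 + (-3.0130)·0.091875 = 3.1232 mg/L.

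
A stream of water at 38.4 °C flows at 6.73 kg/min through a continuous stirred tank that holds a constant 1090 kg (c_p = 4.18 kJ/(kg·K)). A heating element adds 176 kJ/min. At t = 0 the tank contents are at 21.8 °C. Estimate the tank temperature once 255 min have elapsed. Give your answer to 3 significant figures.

39.9 °C

Energy balance: M c_p dT/dt = ṁ c_p (T_in − T) + 176.
τ = M/ṁ = 161.96 min; T_ss = T_in + Q̇/(ṁ c_p) = 38.4 + 176/(6.73·4.18) = 44.656 °C.
This is linear first-order; T(t) = T_ss + (T₀ − T_ss) e^(−t/τ).
T(255) = 44.656 + (-22.856)·e^(−255/161.96) = 44.656 + (-22.856)·0.20712 = 39.922 °C.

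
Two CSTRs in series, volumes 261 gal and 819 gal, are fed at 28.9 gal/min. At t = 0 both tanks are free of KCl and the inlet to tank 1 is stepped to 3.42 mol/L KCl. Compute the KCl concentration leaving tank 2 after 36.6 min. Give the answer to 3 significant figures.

Time constants: τᵢ = Vᵢ/Q for each well-mixed tank.
τ₁ = 261/28.9 = 9.0311 min; τ₂ = 819/28.9 = 28.339 min.
Tank 1: C₁ = C_in(1 − e^(−t/τ₁)). Tank 2 (τ₁ ≠ τ₂): C₂ = C_in[1 − (τ₁ e^(−t/τ₁) − τ₂ e^(−t/τ₂))/(τ₁ − τ₂)].
At t = 36.6: e^(−t/τ₁) = 0.017376, e^(−t/τ₂) = 0.27486.
C₂ = 3.42·[1 − (9.0311·0.017376 − 28.339·0.27486)/(-19.308)] = 3.42·0.60471 = 2.0681 mol/L.

2.07 mol/L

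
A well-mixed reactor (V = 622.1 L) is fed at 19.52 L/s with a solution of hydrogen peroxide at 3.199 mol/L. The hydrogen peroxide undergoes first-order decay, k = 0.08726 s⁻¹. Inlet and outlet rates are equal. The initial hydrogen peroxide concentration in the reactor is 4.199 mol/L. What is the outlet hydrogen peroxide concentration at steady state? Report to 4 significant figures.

0.8461 mol/L

V dC/dt = Q(C_in − C) − k V C.
Steady state (dC/dt = 0): C_ss = Q C_in/(Q + kV) = C_in/(1 + kV/Q).
C_ss = 19.52·3.199/(19.52 + 0.08726·622.1) = 62.4445/73.8044 = 0.846080 mol/L.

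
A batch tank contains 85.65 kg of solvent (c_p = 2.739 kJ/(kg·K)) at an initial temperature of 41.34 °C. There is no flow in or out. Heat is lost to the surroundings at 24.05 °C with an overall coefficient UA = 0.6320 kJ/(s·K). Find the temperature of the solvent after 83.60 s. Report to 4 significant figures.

M c_p dT/dt = −UA(T − T_amb).
dT/dt = (T_ss − T)/τ with T_ss = T_amb = 24.0500 °C, τ = M c_p/UA = 85.65·2.739/0.6320 = 371.195 s.
This is linear first-order; T(t) = T_ss + (T₀ − T_ss) e^(−t/τ).
T(83.60) = 24.0500 + (17.2900)·0.798342 = 37.8533 °C.

37.85 °C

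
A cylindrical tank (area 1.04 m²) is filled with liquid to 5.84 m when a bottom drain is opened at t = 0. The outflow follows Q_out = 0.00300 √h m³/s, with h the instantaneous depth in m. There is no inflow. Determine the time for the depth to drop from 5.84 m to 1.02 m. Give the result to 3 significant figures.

975 s

A dh/dt = −Q_out = −0.00300 √h.
Separate and integrate: 2(√h − √h₀) = −(0.00300/A) t.
t = 2A(√h₀ − √h)/0.00300 = 2·1.04·(√5.84 − √1.02)/0.00300
  = 2.0800 × (2.4166 − 1.0100) / 0.00300 = 975.28 s.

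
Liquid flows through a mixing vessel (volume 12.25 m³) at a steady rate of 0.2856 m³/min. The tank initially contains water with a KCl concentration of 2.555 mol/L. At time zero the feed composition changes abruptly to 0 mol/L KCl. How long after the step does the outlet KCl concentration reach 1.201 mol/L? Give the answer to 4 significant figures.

32.38 min

Accumulation = in − out for the solute gives V dC/dt = Q(C_in − C), so τ = V/Q = 42.8922 min.
C(t) = C_in + (C₀ − C_in) e^(−t/τ). Set C = 1.201 and solve for t:
e^(−t/τ) = (C − C_in)/(C₀ − C_in) = (1.201 − 0)/(2.555 − 0) = 0.470059
t = −τ ln(…) = 42.8922 × 0.754898 = 32.3792 min.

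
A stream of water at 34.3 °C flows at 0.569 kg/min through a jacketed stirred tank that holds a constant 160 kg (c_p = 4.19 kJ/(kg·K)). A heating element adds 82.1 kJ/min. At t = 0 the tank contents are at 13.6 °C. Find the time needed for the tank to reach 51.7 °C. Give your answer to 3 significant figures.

330 min

Energy balance: M c_p dT/dt = ṁ c_p (T_in − T) + 82.1.
τ = M/ṁ = 281.20 min; T_ss = T_in + Q̇/(ṁ c_p) = 68.736 °C.
T(t) = T_ss + (T₀ − T_ss) e^(−t/τ). Set T = 51.7:
e^(−t/τ) = (51.7 − 68.736)/(13.6 − 68.736) = 0.30899
t = −281.20 · ln(0.30899) = 330.25 min.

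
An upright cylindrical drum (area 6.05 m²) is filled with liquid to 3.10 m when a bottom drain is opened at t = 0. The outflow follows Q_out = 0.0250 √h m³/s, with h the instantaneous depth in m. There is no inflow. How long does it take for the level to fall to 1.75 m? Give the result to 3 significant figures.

212 s

Accumulation of liquid (constant cross-section A): A dh/dt = −0.0250 √h.
Separate and integrate: 2(√h − √h₀) = −(0.0250/A) t.
t = 2A(√h₀ − √h)/0.0250 = 2·6.05·(√3.10 − √1.75)/0.0250
  = 12.100 × (1.7607 − 1.3229) / 0.0250 = 211.90 s.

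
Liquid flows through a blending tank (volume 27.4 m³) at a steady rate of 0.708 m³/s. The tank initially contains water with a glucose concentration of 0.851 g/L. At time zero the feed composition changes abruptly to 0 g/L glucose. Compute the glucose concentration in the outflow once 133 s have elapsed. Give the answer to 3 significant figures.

Mass balance on the solute (V constant): V dC/dt = Q(C_in − C).
Rewrite as dC/dt + C/τ = C_in/τ, τ = V/Q = 38.701 s.
Integrating: C(t) = C_in + (C₀ − C_in) e^(−t/τ).
C(133) = 0 + (0.851 − 0)·e^(−133/38.701) = 0 + (0.85100)·0.032173 = 0.027379 g/L.

0.0274 g/L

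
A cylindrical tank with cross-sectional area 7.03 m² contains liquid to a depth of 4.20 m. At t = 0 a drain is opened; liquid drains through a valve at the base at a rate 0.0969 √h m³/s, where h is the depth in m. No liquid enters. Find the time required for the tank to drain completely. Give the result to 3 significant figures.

297 s

Mass balance (ρ constant): A dh/dt = −0.0969 √h.
∫ h^(−1/2) dh = −(0.0969/A) ∫ dt, giving 2√h = 2√h₀ − (0.0969/A) t.
Tank is empty when √h = 0: t_empty = 2A√h₀/0.0969.
t_empty = 2·7.03·√4.20/0.0969 = 14.060·2.0494/0.0969 = 297.36 s.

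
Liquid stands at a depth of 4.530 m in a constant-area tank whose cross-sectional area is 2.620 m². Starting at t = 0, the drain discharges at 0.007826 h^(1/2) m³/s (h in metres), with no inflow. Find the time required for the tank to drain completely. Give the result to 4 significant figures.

1425 s

Mass balance (ρ constant): A dh/dt = −0.007826 √h.
This is separable: 2 d(√h)/dt = −0.007826/A, so √h = √h₀ − (0.007826/(2A)) t.
Set h = 0: 2√h₀ = (0.007826/A) t_empty ⇒ t_empty = 2A√h₀/0.007826.
t_empty = 2·2.620·√4.530/0.007826 = 5.24000·2.12838/0.007826 = 1425.08 s.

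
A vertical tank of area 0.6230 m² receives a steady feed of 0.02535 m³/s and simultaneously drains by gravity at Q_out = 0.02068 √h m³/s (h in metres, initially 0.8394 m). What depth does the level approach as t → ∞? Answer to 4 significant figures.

Volume balance on the tank: A dh/dt = Q_in − 0.02068 √h. At steady state dh/dt = 0:
Q_in = 0.02068 √h_ss ⇒ √h_ss = 0.02535/0.02068 = 1.22582.
h_ss = 1.22582² = 1.50264 m. (Since h₀ = 0.8394 m < h_ss, the level will rise toward this value.)

1.503 m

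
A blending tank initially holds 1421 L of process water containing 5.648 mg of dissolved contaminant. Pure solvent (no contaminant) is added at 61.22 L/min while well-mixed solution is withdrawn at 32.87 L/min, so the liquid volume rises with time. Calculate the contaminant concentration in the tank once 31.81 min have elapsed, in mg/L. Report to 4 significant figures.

0.001375 mg/L

Let m(t) be the amount of contaminant. Volume: V(t) = V₀ + (Q_in − Q_out) t = 1421 + 28.3500 t; V(31.81) = 2322.81 L.
Species balance (pure solvent in): dm/dt = −Q_out · m/V(t).
dm/m = −Q_out dt/(V₀ + 28.3500 t); integrating gives ln(m/m₀) = −(Q_out/(Q_in−Q_out)) ln(V/V₀).
m = m₀ (V₀/V)^(Q_out/(Q_in−Q_out)) = 5.648 × (1421/2322.81)^(1.15944) = 3.19483 mg.
C = m/V = 3.19483/2322.81 = 0.00137541 mg/L.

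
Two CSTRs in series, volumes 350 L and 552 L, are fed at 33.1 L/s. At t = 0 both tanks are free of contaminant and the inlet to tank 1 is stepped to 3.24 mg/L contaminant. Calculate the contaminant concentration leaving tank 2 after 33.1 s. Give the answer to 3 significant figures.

Time constants: τᵢ = Vᵢ/Q for each well-mixed tank.
τ₁ = 350/33.1 = 10.574 s; τ₂ = 552/33.1 = 16.677 s.
Solving the cascade with C₁(0)=C₂(0)=0 gives C₂(t) = C_in[1 − (τ₁ e^(−t/τ₁) − τ₂ e^(−t/τ₂))/(τ₁ − τ₂)].
At t = 33.1: e^(−t/τ₁) = 0.043704, e^(−t/τ₂) = 0.13741.
C₂ = 3.24·[1 − (10.574·0.043704 − 16.677·0.13741)/(-6.1027)] = 3.24·0.70023 = 2.2688 mg/L.

2.27 mg/L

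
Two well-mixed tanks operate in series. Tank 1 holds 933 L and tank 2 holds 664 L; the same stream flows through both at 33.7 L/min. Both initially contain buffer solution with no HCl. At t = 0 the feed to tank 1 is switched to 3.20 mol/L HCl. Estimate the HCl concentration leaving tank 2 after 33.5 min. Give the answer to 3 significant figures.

1.33 mol/L

Species balance on tank i: dCᵢ/dt = (Cᵢ₋₁ − Cᵢ)/τᵢ with τᵢ = Vᵢ/Q.
τ₁ = 933/33.7 = 27.685 min; τ₂ = 664/33.7 = 19.703 min.
Solving the cascade with C₁(0)=C₂(0)=0 gives C₂(t) = C_in[1 − (τ₁ e^(−t/τ₁) − τ₂ e^(−t/τ₂))/(τ₁ − τ₂)].
At t = 33.5: e^(−t/τ₁) = 0.29819, e^(−t/τ₂) = 0.18264.
C₂ = 3.20·[1 − (27.685·0.29819 − 19.703·0.18264)/(7.9822)] = 3.20·0.41659 = 1.3331 mol/L.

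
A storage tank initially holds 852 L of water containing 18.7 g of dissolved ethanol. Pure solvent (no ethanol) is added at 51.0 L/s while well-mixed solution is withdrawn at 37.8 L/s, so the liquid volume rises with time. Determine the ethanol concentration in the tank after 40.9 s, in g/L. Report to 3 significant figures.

Total volume: dV/dt = Q_in − Q_out = 13.200 L/s, so V(t) = 852 + 13.200 t and V(40.9) = 1391.9 L.
No ethanol enters, so dm/dt = −Q_out · (m/V).
Separate: dm/m = −Q_out dt/V(t) ⇒ ln(m/m₀) = −(Q_out/(Q_in−Q_out)) ln(V/V₀).
m = m₀ (V₀/V)^(Q_out/(Q_in−Q_out)) = 18.7 × (852/1391.9)^(2.8636) = 4.5859 g.
C = m/V = 4.5859/1391.9 = 0.0032947 g/L.

0.00329 g/L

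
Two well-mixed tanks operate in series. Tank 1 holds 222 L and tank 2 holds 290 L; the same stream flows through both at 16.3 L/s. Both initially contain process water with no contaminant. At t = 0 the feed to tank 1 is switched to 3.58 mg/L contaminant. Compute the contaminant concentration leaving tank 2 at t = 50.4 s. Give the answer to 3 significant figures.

Species balance on tank i: dCᵢ/dt = (Cᵢ₋₁ − Cᵢ)/τᵢ with τᵢ = Vᵢ/Q.
τ₁ = 222/16.3 = 13.620 s; τ₂ = 290/16.3 = 17.791 s.
Tank 1: C₁ = C_in(1 − e^(−t/τ₁)). Tank 2 (τ₁ ≠ τ₂): C₂ = C_in[1 − (τ₁ e^(−t/τ₁) − τ₂ e^(−t/τ₂))/(τ₁ − τ₂)].
At t = 50.4: e^(−t/τ₁) = 0.024710, e^(−t/τ₂) = 0.058846.
C₂ = 3.58·[1 − (13.620·0.024710 − 17.791·0.058846)/(-4.1718)] = 3.58·0.82971 = 2.9704 mg/L.

2.97 mg/L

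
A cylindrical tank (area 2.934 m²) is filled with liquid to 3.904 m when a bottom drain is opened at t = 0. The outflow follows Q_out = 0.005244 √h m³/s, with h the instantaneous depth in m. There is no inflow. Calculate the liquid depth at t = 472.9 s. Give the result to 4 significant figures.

Unsteady balance on liquid volume: A dh/dt = −0.005244 √h.
This is separable: 2 d(√h)/dt = −0.005244/A, so √h = √h₀ − (0.005244/(2A)) t.
√h = √3.904 − 0.005244·472.9/(2·2.934) = 1.97585 − 0.422612 = 1.55324.
h = 1.55324² = 2.41256 m.

2.413 m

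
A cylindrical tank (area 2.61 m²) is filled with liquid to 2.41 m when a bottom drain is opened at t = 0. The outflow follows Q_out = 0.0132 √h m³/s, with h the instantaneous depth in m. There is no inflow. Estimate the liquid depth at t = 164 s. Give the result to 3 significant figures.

1.29 m

A dh/dt = −Q_out = −0.0132 √h.
Separate and integrate: 2(√h − √h₀) = −(0.0132/A) t.
√h = √2.41 − 0.0132·164/(2·2.61) = 1.5524 − 0.41471 = 1.1377.
h = 1.1377² = 1.2944 m.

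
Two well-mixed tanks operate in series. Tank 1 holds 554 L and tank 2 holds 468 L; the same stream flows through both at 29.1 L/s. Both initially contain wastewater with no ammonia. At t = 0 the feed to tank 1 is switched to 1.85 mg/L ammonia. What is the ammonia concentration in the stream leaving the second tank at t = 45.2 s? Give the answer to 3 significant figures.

1.35 mg/L

Each tank obeys Vᵢ dCᵢ/dt = Q(Cᵢ₋₁ − Cᵢ), so τᵢ = Vᵢ/Q.
τ₁ = 554/29.1 = 19.038 s; τ₂ = 468/29.1 = 16.082 s.
Solving the cascade with C₁(0)=C₂(0)=0 gives C₂(t) = C_in[1 − (τ₁ e^(−t/τ₁) − τ₂ e^(−t/τ₂))/(τ₁ − τ₂)].
At t = 45.2: e^(−t/τ₁) = 0.093087, e^(−t/τ₂) = 0.060174.
C₂ = 1.85·[1 − (19.038·0.093087 − 16.082·0.060174)/(2.9553)] = 1.85·0.72781 = 1.3464 mg/L.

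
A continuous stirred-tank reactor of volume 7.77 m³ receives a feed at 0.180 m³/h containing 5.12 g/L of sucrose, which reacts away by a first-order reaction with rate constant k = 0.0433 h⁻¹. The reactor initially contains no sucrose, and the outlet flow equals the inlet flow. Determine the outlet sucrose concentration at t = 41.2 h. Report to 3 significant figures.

Accumulation = in − out − consumed: V dC/dt = Q C_in − Q C − k V C.
dC/dt = (Q/V) C_in − (Q/V + k) C; effective rate a = Q/V + k = 0.023166 + 0.0433 = 0.066466 h⁻¹.
C_ss = Q C_in/(Q + kV) = 1.7845 g/L; C(t) = C_ss + (C₀ − C_ss) e^(−a t).
C(41.2) = 1.7845 + (-1.7845)·e^(−0.066466·41.2) = 1.7845 + (-1.7845)·0.064674 = 1.6691 g/L.

1.67 g/L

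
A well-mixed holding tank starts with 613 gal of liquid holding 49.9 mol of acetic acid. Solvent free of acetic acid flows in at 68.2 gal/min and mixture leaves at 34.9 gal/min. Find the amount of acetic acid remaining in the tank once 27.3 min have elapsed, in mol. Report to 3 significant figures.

Let m(t) be the amount of acetic acid. Volume: V(t) = V₀ + (Q_in − Q_out) t = 613 + 33.300 t; V(27.3) = 1522.1 gal.
No acetic acid enters, so dm/dt = −Q_out · (m/V).
dm/m = −Q_out dt/(V₀ + 33.300 t); integrating gives ln(m/m₀) = −(Q_out/(Q_in−Q_out)) ln(V/V₀).
m = m₀ (V₀/V)^(Q_out/(Q_in−Q_out)) = 49.9 × (613/1522.1)^(1.0480) = 19.237 mol.

19.2 mol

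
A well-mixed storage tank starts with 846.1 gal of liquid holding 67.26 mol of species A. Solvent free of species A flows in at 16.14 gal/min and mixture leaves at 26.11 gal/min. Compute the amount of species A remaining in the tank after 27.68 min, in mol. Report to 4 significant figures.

Total volume: dV/dt = Q_in − Q_out = -9.97000 gal/min, so V(t) = 846.1 − 9.97000 t and V(27.68) = 570.130 gal.
Species balance (pure solvent in): dm/dt = −Q_out · m/V(t).
dm/m = −Q_out dt/(V₀ − 9.97000 t); integrating gives ln(m/m₀) = −(Q_out/(Q_in−Q_out)) ln(V/V₀).
m = m₀ (V₀/V)^(Q_out/(Q_in−Q_out)) = 67.26 × (846.1/570.130)^(-2.61886) = 23.9200 mol.

23.92 mol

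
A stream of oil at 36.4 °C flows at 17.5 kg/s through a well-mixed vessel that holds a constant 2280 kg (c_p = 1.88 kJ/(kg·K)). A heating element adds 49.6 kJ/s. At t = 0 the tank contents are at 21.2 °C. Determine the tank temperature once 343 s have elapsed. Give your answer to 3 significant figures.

M c_p dT/dt = ṁ c_p (T_in − T) + Q̇.
Rearrange: dT/dt = (T_ss − T)/τ with τ = M/ṁ = 130.29 s and T_ss = T_in + Q̇/(ṁ c_p) = 37.908 °C.
T approaches T_ss exponentially: T(t) = T_ss + (T₀ − T_ss) e^(−t/τ).
T(343) = 37.908 + (-16.708)·e^(−343/130.29) = 37.908 + (-16.708)·0.071886 = 36.707 °C.

36.7 °C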